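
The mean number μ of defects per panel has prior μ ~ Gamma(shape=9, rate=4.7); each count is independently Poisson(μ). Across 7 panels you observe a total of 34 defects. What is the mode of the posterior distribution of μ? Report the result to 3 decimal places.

μ̂_MAP = 3.590

Σxᵢ = 34, n = 7.
Posterior ∝ μ^8e^(−4.7μ) · μ^34e^(−7μ) = μ^42e^(−11.7μ), i.e. Gamma(shape=43, rate=11.7).
The mode of a Gamma(a, b) with a ≥ 1 (shape–rate) is (a−1)/b = 42/11.7 ≈ 3.590.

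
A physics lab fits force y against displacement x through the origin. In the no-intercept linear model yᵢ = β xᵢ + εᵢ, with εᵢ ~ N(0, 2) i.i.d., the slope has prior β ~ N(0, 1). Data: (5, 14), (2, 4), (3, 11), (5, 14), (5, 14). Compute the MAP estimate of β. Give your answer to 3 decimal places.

log p(β | y) = −Σ(yᵢ − βxᵢ)²/(2·2) − β²/(2·1) + const.
Setting the derivative to zero: Σxᵢ(yᵢ − βxᵢ)/2 − β/1 = 0, so β = Σxᵢyᵢ / (Σxᵢ² + σ²/τ²).
Σxᵢyᵢ = 5·14 + 2·4 + 3·11 + 5·14 + 5·14 = 251; Σxᵢ² = 88; σ²/τ² = 2.
β̂_MAP = 251 / (88 + 2) = 251/90 ≈ 2.789.

β̂_MAP = 2.789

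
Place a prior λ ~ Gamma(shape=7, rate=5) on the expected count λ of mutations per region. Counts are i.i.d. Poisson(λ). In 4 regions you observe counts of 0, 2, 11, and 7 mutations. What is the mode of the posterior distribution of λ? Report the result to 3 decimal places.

λ̂_MAP = 2.889

Σxᵢ = 0+2+11+7 = 20, with n = 4.
Posterior ∝ λ^6e^(−5λ) · λ^20e^(−4λ) = λ^26e^(−9λ), i.e. Gamma(shape=27, rate=9).
The mode of a Gamma(a, b) with a ≥ 1 (shape–rate) is (a−1)/b = 26/9 ≈ 2.889.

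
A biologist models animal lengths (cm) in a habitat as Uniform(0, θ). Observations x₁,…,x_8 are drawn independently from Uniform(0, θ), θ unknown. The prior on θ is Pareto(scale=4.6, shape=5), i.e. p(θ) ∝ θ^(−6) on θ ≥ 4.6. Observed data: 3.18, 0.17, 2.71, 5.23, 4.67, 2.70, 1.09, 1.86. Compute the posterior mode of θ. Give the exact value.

θ̂_MAP = 5.23

The Uniform(0, θ) likelihood is θ^(−n) for θ ≥ max(xᵢ), zero otherwise. Here max(xᵢ) = 5.23.
Posterior ∝ θ^(−6) · θ^(−8) = θ^(−14) on θ ≥ max(4.6, 5.23) = 5.23.
This density is strictly decreasing in θ, so the posterior mode lies at the lower boundary of the support.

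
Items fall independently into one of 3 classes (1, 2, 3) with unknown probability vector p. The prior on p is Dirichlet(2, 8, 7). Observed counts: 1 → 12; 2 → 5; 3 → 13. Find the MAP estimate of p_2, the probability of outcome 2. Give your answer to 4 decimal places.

MAP estimate: 0.2727

The posterior is Dirichlet(αᵢ + nᵢ) = Dirichlet(14, 13, 20).
For a Dirichlet(a₁,…,a_K) with all aᵢ > 1, the mode has j-th component (aⱼ − 1)/(Σaᵢ − K).
Here Σaᵢ = 47 and K = 3, so p_2 = (13 − 1)/(47 − 3) = 12/44 ≈ 0.2727.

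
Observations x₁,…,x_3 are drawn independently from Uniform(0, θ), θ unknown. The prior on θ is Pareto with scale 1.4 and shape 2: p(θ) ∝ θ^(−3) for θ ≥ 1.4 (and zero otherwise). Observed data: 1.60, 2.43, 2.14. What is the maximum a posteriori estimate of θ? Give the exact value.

The Uniform(0, θ) likelihood is θ^(−n) for θ ≥ max(xᵢ), zero otherwise. Here max(xᵢ) = 2.43.
Posterior ∝ θ^(−3) · θ^(−3) = θ^(−6) on θ ≥ max(1.4, 2.43) = 2.43.
This density is strictly decreasing in θ, so the posterior mode lies at the lower boundary of the support.

θ̂_MAP = 2.43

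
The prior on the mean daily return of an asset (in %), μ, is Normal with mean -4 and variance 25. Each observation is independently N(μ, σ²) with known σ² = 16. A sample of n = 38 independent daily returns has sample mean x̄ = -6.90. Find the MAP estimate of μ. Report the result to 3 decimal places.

μ̂_MAP = -6.852

n = 38, x̄ = -6.90.
For a Normal prior and Normal likelihood with known variance, the posterior is Normal; its mode equals its mean, the precision-weighted average.
Prior precision 1/σ₀² = 1/25 = 0.04; data precision n/σ² = 38/16 = 2.375.
μ̂ = (0.04·(-4) + 2.375·(-6.9)) / (0.04 + 2.375) = (-16.5475)/2.415 = -6619/966 ≈ -6.852.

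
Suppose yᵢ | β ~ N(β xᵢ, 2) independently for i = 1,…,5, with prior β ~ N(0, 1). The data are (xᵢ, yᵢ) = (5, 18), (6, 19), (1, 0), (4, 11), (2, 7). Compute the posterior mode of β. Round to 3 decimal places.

β̂_MAP = 3.119

log p(β | y) = −Σ(yᵢ − βxᵢ)²/(2·2) − β²/(2·1) + const.
Setting the derivative to zero: Σxᵢ(yᵢ − βxᵢ)/2 − β/1 = 0, so β = Σxᵢyᵢ / (Σxᵢ² + σ²/τ²).
Σxᵢyᵢ = 5·18 + 6·19 + 1·0 + 4·11 + 2·7 = 262; Σxᵢ² = 82; σ²/τ² = 2.
β̂_MAP = 262 / (82 + 2) = 262/84 ≈ 3.119.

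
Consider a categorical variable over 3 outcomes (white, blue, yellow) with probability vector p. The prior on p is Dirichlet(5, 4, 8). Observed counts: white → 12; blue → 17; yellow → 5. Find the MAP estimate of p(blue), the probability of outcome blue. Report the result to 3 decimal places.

MAP estimate of p(blue) = 0.417

The posterior is Dirichlet(αᵢ + nᵢ) = Dirichlet(17, 21, 13).
For a Dirichlet(a₁,…,a_K) with all aᵢ > 1, the mode has j-th component (aⱼ − 1)/(Σaᵢ − K).
Here Σaᵢ = 51 and K = 3, so p(blue) = (21 − 1)/(51 − 3) = 20/48 ≈ 0.417.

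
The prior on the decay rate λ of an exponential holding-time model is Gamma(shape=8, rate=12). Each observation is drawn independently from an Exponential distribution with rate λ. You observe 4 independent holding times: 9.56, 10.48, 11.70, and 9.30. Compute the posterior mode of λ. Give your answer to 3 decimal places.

The Exponential(rate=λ) likelihood is ∝ λ^n e^(−λΣtᵢ). Here n = 4 and Σtᵢ = 9.56 + 10.48 + 11.70 + 9.30 = 41.04.
Posterior ∝ λ^7e^(−12λ) · λ^4e^(−41.04λ) = λ^11e^(−53.04λ), i.e. Gamma(12, 53.04).
Mode = (a−1)/b = 11/53.04 ≈ 0.207.

λ̂_MAP = 0.207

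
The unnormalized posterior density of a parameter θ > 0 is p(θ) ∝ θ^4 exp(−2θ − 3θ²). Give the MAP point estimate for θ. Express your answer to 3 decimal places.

ℓ'(θ) = 4/θ − 2 − 6θ. Setting this to zero and multiplying by θ: 6θ² + 2θ − 4 = 0.
θ = (−2 + √(2² + 4·6·4)) / (2·6) = (−2 + √100) / 12 = (−2 + 10)/12 = 2/3.
ℓ''(θ) = −4/θ² − 6 < 0, confirming a maximum.

θ̂_MAP = 0.667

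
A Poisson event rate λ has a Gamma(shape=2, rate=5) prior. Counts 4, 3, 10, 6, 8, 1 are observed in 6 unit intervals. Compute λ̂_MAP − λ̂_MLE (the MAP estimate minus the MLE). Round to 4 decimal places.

MAP − MLE = -2.3333

Σxᵢ = 32. Posterior is Gamma(34, 11); MAP = (34−1)/11 = 33/11 ≈ 3.00000.
MLE = x̄ = 32/6 ≈ 5.33333.
Difference = 33/11 − 32/6 = -7/3 ≈ -2.3333.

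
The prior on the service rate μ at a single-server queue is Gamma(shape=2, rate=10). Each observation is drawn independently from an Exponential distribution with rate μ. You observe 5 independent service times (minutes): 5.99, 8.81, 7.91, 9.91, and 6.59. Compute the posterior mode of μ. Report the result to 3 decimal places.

The Exponential(rate=μ) likelihood is ∝ μ^n e^(−μΣtᵢ). Here n = 5 and Σtᵢ = 5.99 + 8.81 + 7.91 + 9.91 + 6.59 = 39.21.
Posterior ∝ μe^(−10μ) · μ^5e^(−39.21μ) = μ^6e^(−49.21μ), i.e. Gamma(7, 49.21).
Mode = (a−1)/b = 6/49.21 ≈ 0.122.

μ̂_MAP = 0.122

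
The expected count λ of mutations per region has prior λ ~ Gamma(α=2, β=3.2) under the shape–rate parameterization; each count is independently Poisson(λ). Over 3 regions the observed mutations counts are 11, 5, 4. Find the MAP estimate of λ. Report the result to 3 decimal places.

Σxᵢ = 11+5+4 = 20, with n = 3.
Posterior ∝ λe^(−3.2λ) · λ^20e^(−3λ) = λ^21e^(−6.2λ), i.e. Gamma(shape=22, rate=6.2).
The mode of a Gamma(a, b) with a ≥ 1 (shape–rate) is (a−1)/b = 21/6.2 ≈ 3.387.

λ̂_MAP = 3.387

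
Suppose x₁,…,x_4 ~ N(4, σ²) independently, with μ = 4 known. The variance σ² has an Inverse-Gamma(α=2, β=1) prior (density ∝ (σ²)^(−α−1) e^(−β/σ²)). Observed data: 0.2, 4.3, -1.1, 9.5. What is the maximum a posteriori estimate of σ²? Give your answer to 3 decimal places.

Sum of squared deviations about the known mean: SS = (0.2−4)² + (4.3−4)² + (-1.1−4)² + (9.5−4)² = 70.79.
The Normal likelihood contributes (σ²)^(−n/2) exp(−SS/(2σ²)), so the posterior is Inverse-Gamma(α + n/2, β + SS/2) = Inverse-Gamma(4, 36.395).
The mode of Inverse-Gamma(a, b) is b/(a+1) = 36.395/5 ≈ 7.279.

σ̂²_MAP = 7.279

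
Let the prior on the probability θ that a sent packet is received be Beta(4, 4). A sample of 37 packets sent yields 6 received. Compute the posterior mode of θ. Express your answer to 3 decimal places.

Prior: Beta(4, 4).
Data: 6 successes in 37 trials. The binomial likelihood contributes θ^6(1−θ)^31, so the posterior is Beta(4+6, 4+31) = Beta(10, 35).
For Beta(a, b) with a, b > 1 the mode is (a−1)/(a+b−2) = 9/43 ≈ 0.209.

θ̂_MAP = 0.209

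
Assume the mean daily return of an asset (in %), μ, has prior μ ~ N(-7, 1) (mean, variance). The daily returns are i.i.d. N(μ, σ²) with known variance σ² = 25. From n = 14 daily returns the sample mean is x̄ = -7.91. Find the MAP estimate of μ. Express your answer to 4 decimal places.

μ̂_MAP = -7.3267

n = 14, x̄ = -7.91.
For a Normal prior and Normal likelihood with known variance, the posterior is Normal; its mode equals its mean, the precision-weighted average.
Prior precision 1/σ₀² = 1/1 = 1; data precision n/σ² = 14/25 = 0.56.
μ̂ = (1·(-7) + 0.56·(-7.91)) / (1 + 0.56) = (-11.4296)/1.56 = -1099/150 ≈ -7.3267.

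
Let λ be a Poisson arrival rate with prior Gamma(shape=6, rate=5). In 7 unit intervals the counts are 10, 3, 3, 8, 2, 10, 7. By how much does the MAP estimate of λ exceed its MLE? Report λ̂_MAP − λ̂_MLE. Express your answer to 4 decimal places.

MAP − MLE = -2.1429

Σxᵢ = 43. Posterior is Gamma(49, 12); MAP = (49−1)/12 = 48/12 ≈ 4.00000.
MLE = x̄ = 43/7 ≈ 6.14286.
Difference = 48/12 − 43/7 = -15/7 ≈ -2.1429.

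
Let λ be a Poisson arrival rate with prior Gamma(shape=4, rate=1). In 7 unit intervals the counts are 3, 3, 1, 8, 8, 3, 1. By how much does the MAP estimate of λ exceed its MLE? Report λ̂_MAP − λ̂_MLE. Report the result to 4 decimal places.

Σxᵢ = 27. Posterior is Gamma(31, 8); MAP = (31−1)/8 = 30/8 ≈ 3.75000.
MLE = x̄ = 27/7 ≈ 3.85714.
Difference = 30/8 − 27/7 = -3/28 ≈ -0.1071.

MAP − MLE = -0.1071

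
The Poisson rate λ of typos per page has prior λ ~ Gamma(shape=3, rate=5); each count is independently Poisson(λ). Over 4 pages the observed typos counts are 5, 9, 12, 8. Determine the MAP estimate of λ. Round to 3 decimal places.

Σxᵢ = 5+9+12+8 = 34, with n = 4.
Posterior ∝ λ^2e^(−5λ) · λ^34e^(−4λ) = λ^36e^(−9λ), i.e. Gamma(shape=37, rate=9).
The mode of a Gamma(a, b) with a ≥ 1 (shape–rate) is (a−1)/b = 36/9 ≈ 4.000.

λ̂_MAP = 4.000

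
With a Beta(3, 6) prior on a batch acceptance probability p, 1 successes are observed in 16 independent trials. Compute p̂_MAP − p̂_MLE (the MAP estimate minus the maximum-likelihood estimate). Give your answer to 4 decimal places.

MAP − MLE = 0.0679

Posterior is Beta(4, 21); MAP = (4−1)/(25−2) = 3/23 ≈ 0.13043.
MLE ignores the prior: p̂_MLE = k/n = 1/16 ≈ 0.06250.
Difference = 3/23 − 1/16 = 25/368 ≈ 0.0679.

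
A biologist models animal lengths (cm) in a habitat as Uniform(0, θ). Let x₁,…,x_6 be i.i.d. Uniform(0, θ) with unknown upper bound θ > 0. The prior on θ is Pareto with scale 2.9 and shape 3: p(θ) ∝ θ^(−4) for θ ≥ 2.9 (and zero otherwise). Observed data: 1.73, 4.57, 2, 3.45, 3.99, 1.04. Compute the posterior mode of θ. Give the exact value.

The Uniform(0, θ) likelihood is θ^(−n) for θ ≥ max(xᵢ), zero otherwise. Here max(xᵢ) = 4.57.
Posterior ∝ θ^(−4) · θ^(−6) = θ^(−10) on θ ≥ max(2.9, 4.57) = 4.57.
This density is strictly decreasing in θ, so the posterior mode lies at the lower boundary of the support.

θ̂_MAP = 4.57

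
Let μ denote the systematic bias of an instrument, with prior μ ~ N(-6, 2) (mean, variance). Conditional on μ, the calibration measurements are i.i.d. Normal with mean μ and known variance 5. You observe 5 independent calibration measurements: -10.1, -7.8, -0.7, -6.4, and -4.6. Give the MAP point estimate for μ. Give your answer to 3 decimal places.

μ̂_MAP = -5.947

n = 5; x̄ = ((-10.1) + (-7.8) + (-0.7) + (-6.4) + (-4.6))/5 = -29.6/5 = -5.92.
For a Normal prior and Normal likelihood with known variance, the posterior is Normal; its mode equals its mean, the precision-weighted average.
Prior precision 1/σ₀² = 1/2 = 0.5; data precision n/σ² = 5/5 = 1.
μ̂ = (0.5·(-6) + 1·(-5.92)) / (0.5 + 1) = (-8.92)/1.5 = -446/75 ≈ -5.947.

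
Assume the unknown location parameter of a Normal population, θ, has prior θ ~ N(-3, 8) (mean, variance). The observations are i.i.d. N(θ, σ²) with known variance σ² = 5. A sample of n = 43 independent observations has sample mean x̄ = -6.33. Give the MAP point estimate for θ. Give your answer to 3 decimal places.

θ̂_MAP = -6.282

n = 43, x̄ = -6.33.
For a Normal prior and Normal likelihood with known variance, the posterior is Normal; its mode equals its mean, the precision-weighted average.
Prior precision 1/σ₀² = 1/8 = 0.125; data precision n/σ² = 43/5 = 8.6.
θ̂ = (0.125·(-3) + 8.6·(-6.33)) / (0.125 + 8.6) = (-54.813)/8.725 = -54813/8725 ≈ -6.282.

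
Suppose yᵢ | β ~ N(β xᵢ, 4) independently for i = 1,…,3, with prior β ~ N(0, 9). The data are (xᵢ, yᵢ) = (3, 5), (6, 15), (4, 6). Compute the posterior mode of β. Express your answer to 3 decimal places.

log p(β | y) = −Σ(yᵢ − βxᵢ)²/(2·4) − β²/(2·9) + const.
Setting the derivative to zero: Σxᵢ(yᵢ − βxᵢ)/4 − β/9 = 0, so β = Σxᵢyᵢ / (Σxᵢ² + σ²/τ²).
Σxᵢyᵢ = 3·5 + 6·15 + 4·6 = 129; Σxᵢ² = 61; σ²/τ² = 4/9.
β̂_MAP = 129 / (61 + 4/9) = 129/(553/9) = 1161/553 ≈ 2.099.

β̂_MAP = 2.099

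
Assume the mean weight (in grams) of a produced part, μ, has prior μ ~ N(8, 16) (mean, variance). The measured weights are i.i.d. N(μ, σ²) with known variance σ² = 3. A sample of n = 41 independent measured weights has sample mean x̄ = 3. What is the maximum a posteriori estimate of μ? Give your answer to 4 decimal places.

n = 41, x̄ = 3.
For a Normal prior and Normal likelihood with known variance, the posterior is Normal; its mode equals its mean, the precision-weighted average.
Prior precision 1/σ₀² = 1/16 = 0.0625; data precision n/σ² = 41/3.
μ̂ = (0.0625·8 + (41/3)·3) / (0.0625 + 41/3) = 41.5/(659/48) = 1992/659 ≈ 3.0228.

μ̂_MAP = 3.0228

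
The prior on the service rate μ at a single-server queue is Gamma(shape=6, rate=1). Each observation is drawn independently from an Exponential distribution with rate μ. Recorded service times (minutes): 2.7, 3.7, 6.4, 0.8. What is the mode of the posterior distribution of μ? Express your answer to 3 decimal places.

μ̂_MAP = 0.616

The Exponential(rate=μ) likelihood is ∝ μ^n e^(−μΣtᵢ). Here n = 4 and Σtᵢ = 2.7 + 3.7 + 6.4 + 0.8 = 13.6.
Posterior ∝ μ^5e^(−1μ) · μ^4e^(−13.6μ) = μ^9e^(−14.6μ), i.e. Gamma(10, 14.6).
Mode = (a−1)/b = 9/14.6 ≈ 0.616.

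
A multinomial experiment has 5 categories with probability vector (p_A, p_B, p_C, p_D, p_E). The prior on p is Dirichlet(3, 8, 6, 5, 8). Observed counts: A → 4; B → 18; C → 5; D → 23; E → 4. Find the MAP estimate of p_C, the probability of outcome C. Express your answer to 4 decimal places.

The posterior is Dirichlet(αᵢ + nᵢ) = Dirichlet(7, 26, 11, 28, 12).
For a Dirichlet(a₁,…,a_K) with all aᵢ > 1, the mode has j-th component (aⱼ − 1)/(Σaᵢ − K).
Here Σaᵢ = 84 and K = 5, so p_C = (11 − 1)/(84 − 5) = 10/79 ≈ 0.1266.

MAP estimate of p_C = 0.1266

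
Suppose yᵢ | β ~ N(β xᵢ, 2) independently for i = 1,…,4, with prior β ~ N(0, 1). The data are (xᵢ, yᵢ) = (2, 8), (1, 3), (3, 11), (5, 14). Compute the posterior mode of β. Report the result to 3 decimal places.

β̂_MAP = 2.976

log p(β | y) = −Σ(yᵢ − βxᵢ)²/(2·2) − β²/(2·1) + const.
Setting the derivative to zero: Σxᵢ(yᵢ − βxᵢ)/2 − β/1 = 0, so β = Σxᵢyᵢ / (Σxᵢ² + σ²/τ²).
Σxᵢyᵢ = 2·8 + 1·3 + 3·11 + 5·14 = 122; Σxᵢ² = 39; σ²/τ² = 2.
β̂_MAP = 122 / (39 + 2) = 122/41 ≈ 2.976.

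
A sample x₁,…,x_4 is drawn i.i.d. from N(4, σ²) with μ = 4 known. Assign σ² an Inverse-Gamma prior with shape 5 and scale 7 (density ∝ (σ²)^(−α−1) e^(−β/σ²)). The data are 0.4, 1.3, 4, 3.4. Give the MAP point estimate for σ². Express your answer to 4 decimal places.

Sum of squared deviations about the known mean: SS = (0.4−4)² + (1.3−4)² + (4−4)² + (3.4−4)² = 20.61.
The Normal likelihood contributes (σ²)^(−n/2) exp(−SS/(2σ²)), so the posterior is Inverse-Gamma(α + n/2, β + SS/2) = Inverse-Gamma(7, 17.305).
The mode of Inverse-Gamma(a, b) is b/(a+1) = 17.305/8 ≈ 2.1631.

σ̂²_MAP = 2.1631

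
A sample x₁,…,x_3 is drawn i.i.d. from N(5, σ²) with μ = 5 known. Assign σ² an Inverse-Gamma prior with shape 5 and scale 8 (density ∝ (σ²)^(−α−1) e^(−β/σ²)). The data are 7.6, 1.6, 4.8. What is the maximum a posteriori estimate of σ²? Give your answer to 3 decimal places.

Sum of squared deviations about the known mean: SS = (7.6−5)² + (1.6−5)² + (4.8−5)² = 18.36.
The Normal likelihood contributes (σ²)^(−n/2) exp(−SS/(2σ²)), so the posterior is Inverse-Gamma(α + n/2, β + SS/2) = Inverse-Gamma(6.5, 17.18).
The mode of Inverse-Gamma(a, b) is b/(a+1) = 17.18/7.5 ≈ 2.291.

σ̂²_MAP = 2.291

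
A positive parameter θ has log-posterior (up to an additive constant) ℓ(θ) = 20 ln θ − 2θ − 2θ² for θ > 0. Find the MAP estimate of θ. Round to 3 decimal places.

θ̂_MAP = 2.000

ℓ'(θ) = 20/θ − 2 − 4θ. Setting this to zero and multiplying by θ: 4θ² + 2θ − 20 = 0.
θ = (−2 + √(2² + 4·4·20)) / (2·4) = (−2 + √324) / 8 = (−2 + 18)/8 = 2.
ℓ''(θ) = −20/θ² − 4 < 0, confirming a maximum.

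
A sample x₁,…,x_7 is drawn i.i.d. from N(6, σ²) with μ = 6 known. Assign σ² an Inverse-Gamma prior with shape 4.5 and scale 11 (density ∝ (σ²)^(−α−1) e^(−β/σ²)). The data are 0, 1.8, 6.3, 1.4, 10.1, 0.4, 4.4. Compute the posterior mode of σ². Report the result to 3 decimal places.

σ̂²_MAP = 8.201

Sum of squared deviations about the known mean: SS = (0−6)² + (1.8−6)² + (6.3−6)² + (1.4−6)² + (10.1−6)² + (0.4−6)² + (4.4−6)² = 125.62.
The Normal likelihood contributes (σ²)^(−n/2) exp(−SS/(2σ²)), so the posterior is Inverse-Gamma(α + n/2, β + SS/2) = Inverse-Gamma(8, 73.81).
The mode of Inverse-Gamma(a, b) is b/(a+1) = 73.81/9 ≈ 8.201.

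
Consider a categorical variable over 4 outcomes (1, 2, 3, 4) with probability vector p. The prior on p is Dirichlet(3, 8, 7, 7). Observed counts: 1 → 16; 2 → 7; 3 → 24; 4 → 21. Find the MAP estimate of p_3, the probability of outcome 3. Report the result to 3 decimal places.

The posterior is Dirichlet(αᵢ + nᵢ) = Dirichlet(19, 15, 31, 28).
For a Dirichlet(a₁,…,a_K) with all aᵢ > 1, the mode has j-th component (aⱼ − 1)/(Σaᵢ − K).
Here Σaᵢ = 93 and K = 4, so p_3 = (31 − 1)/(93 − 4) = 30/89 ≈ 0.337.

MAP estimate: 0.337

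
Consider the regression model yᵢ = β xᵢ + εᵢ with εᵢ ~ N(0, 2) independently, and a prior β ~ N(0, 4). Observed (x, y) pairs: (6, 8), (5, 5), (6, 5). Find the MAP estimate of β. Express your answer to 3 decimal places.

β̂_MAP = 1.056

log p(β | y) = −Σ(yᵢ − βxᵢ)²/(2·2) − β²/(2·4) + const.
Setting the derivative to zero: Σxᵢ(yᵢ − βxᵢ)/2 − β/4 = 0, so β = Σxᵢyᵢ / (Σxᵢ² + σ²/τ²).
Σxᵢyᵢ = 6·8 + 5·5 + 6·5 = 103; Σxᵢ² = 97; σ²/τ² = 0.5.
β̂_MAP = 103 / (97 + 0.5) = 103/97.5 ≈ 1.056.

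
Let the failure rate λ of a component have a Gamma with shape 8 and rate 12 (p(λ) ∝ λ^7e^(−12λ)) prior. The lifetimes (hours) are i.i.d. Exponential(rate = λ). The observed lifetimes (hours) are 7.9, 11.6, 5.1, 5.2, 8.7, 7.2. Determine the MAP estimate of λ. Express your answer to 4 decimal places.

λ̂_MAP = 0.2253

The Exponential(rate=λ) likelihood is ∝ λ^n e^(−λΣtᵢ). Here n = 6 and Σtᵢ = 7.9 + 11.6 + 5.1 + 5.2 + 8.7 + 7.2 = 45.7.
Posterior ∝ λ^7e^(−12λ) · λ^6e^(−45.7λ) = λ^13e^(−57.7λ), i.e. Gamma(14, 57.7).
Mode = (a−1)/b = 13/57.7 ≈ 0.2253.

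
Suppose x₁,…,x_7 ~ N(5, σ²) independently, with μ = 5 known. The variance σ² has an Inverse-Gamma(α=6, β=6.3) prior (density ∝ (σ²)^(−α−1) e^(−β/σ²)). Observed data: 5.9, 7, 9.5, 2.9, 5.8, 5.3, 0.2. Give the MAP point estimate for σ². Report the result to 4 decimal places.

σ̂²_MAP = 3.1352

Sum of squared deviations about the known mean: SS = (5.9−5)² + (7−5)² + (9.5−5)² + (2.9−5)² + (5.8−5)² + (5.3−5)² + (0.2−5)² = 53.24.
The Normal likelihood contributes (σ²)^(−n/2) exp(−SS/(2σ²)), so the posterior is Inverse-Gamma(α + n/2, β + SS/2) = Inverse-Gamma(9.5, 32.92).
The mode of Inverse-Gamma(a, b) is b/(a+1) = 32.92/10.5 ≈ 3.1352.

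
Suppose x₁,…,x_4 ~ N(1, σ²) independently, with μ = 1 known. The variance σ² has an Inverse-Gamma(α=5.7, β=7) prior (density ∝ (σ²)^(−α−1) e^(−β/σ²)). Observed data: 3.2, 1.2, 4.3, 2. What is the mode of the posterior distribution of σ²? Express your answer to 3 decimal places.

σ̂²_MAP = 1.768

Sum of squared deviations about the known mean: SS = (3.2−1)² + (1.2−1)² + (4.3−1)² + (2−1)² = 16.77.
The Normal likelihood contributes (σ²)^(−n/2) exp(−SS/(2σ²)), so the posterior is Inverse-Gamma(α + n/2, β + SS/2) = Inverse-Gamma(7.7, 15.385).
The mode of Inverse-Gamma(a, b) is b/(a+1) = 15.385/8.7 ≈ 1.768.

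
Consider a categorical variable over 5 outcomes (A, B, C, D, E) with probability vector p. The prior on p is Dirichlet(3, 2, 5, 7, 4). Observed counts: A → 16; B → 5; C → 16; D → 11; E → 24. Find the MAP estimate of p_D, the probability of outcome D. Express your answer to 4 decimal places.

MAP estimate of p_D = 0.1932

The posterior is Dirichlet(αᵢ + nᵢ) = Dirichlet(19, 7, 21, 18, 28).
For a Dirichlet(a₁,…,a_K) with all aᵢ > 1, the mode has j-th component (aⱼ − 1)/(Σaᵢ − K).
Here Σaᵢ = 93 and K = 5, so p_D = (18 − 1)/(93 − 5) = 17/88 ≈ 0.1932.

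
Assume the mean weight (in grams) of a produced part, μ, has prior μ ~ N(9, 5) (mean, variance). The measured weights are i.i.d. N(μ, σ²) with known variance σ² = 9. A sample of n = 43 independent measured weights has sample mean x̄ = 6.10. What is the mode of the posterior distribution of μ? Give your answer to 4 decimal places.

μ̂_MAP = 6.2165

n = 43, x̄ = 6.10.
For a Normal prior and Normal likelihood with known variance, the posterior is Normal; its mode equals its mean, the precision-weighted average.
Prior precision 1/σ₀² = 1/5 = 0.2; data precision n/σ² = 43/9.
μ̂ = (0.2·9 + (43/9)·6.1) / (0.2 + 43/9) = (557/18)/(224/45) = 2785/448 ≈ 6.2165.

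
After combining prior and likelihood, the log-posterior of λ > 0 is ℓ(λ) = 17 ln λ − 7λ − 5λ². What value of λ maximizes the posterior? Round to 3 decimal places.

ℓ'(λ) = 17/λ − 7 − 10λ. Setting this to zero and multiplying by λ: 10λ² + 7λ − 17 = 0.
λ = (−7 + √(7² + 4·10·17)) / (2·10) = (−7 + √729) / 20 = (−7 + 27)/20 = 1.
ℓ''(λ) = −17/λ² − 10 < 0, confirming a maximum.

λ̂_MAP = 1.000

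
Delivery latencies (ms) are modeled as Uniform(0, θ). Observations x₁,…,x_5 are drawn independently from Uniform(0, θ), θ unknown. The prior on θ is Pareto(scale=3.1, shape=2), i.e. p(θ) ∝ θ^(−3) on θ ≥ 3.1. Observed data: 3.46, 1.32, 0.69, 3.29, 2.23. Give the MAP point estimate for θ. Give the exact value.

θ̂_MAP = 3.46

The Uniform(0, θ) likelihood is θ^(−n) for θ ≥ max(xᵢ), zero otherwise. Here max(xᵢ) = 3.46.
Posterior ∝ θ^(−3) · θ^(−5) = θ^(−8) on θ ≥ max(3.1, 3.46) = 3.46.
This density is strictly decreasing in θ, so the posterior mode lies at the lower boundary of the support.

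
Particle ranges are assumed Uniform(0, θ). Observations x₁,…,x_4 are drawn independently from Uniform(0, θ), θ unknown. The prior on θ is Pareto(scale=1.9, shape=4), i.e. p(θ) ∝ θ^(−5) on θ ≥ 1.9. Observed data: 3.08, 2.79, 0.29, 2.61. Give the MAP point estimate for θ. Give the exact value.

The Uniform(0, θ) likelihood is θ^(−n) for θ ≥ max(xᵢ), zero otherwise. Here max(xᵢ) = 3.08.
Posterior ∝ θ^(−5) · θ^(−4) = θ^(−9) on θ ≥ max(1.9, 3.08) = 3.08.
This density is strictly decreasing in θ, so the posterior mode lies at the lower boundary of the support.

θ̂_MAP = 3.08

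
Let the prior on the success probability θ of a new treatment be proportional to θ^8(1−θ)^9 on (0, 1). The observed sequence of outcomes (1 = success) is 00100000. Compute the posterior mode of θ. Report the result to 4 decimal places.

θ̂_MAP = 0.3600

The prior density ∝ θ^8(1−θ)^9 is the kernel of Beta(9, 10).
Data: 1 success in 8 trials (from the sequence). The binomial likelihood contributes θ(1−θ)^7, so the posterior is Beta(9+1, 10+7) = Beta(10, 17).
For Beta(a, b) with a, b > 1 the mode is (a−1)/(a+b−2) = 9/25 ≈ 0.3600.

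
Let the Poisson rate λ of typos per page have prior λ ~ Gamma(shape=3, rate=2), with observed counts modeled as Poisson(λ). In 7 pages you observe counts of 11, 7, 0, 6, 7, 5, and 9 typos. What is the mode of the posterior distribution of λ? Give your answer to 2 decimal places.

Σxᵢ = 11+7+0+6+7+5+9 = 45, with n = 7.
Posterior ∝ λ^2e^(−2λ) · λ^45e^(−7λ) = λ^47e^(−9λ), i.e. Gamma(shape=48, rate=9).
The mode of a Gamma(a, b) with a ≥ 1 (shape–rate) is (a−1)/b = 47/9 ≈ 5.22.

λ̂_MAP = 5.22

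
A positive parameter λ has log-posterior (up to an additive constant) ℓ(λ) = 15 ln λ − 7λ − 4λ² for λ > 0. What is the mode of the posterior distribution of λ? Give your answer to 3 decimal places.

ℓ'(λ) = 15/λ − 7 − 8λ. Setting this to zero and multiplying by λ: 8λ² + 7λ − 15 = 0.
λ = (−7 + √(7² + 4·8·15)) / (2·8) = (−7 + √529) / 16 = (−7 + 23)/16 = 1.
ℓ''(λ) = −15/λ² − 8 < 0, confirming a maximum.

λ̂_MAP = 1.000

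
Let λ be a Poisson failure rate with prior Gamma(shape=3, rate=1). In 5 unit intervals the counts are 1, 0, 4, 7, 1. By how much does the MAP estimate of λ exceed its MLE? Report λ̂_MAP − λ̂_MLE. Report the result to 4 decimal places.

Σxᵢ = 13. Posterior is Gamma(16, 6); MAP = (16−1)/6 = 15/6 ≈ 2.50000.
MLE = x̄ = 13/5 ≈ 2.60000.
Difference = 15/6 − 13/5 = -1/10 ≈ -0.1000.

MAP − MLE = -0.1000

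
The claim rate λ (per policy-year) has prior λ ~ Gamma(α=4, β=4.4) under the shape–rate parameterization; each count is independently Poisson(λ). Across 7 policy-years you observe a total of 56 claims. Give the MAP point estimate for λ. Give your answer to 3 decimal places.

λ̂_MAP = 5.175

Σxᵢ = 56, n = 7.
Posterior ∝ λ^3e^(−4.4λ) · λ^56e^(−7λ) = λ^59e^(−11.4λ), i.e. Gamma(shape=60, rate=11.4).
The mode of a Gamma(a, b) with a ≥ 1 (shape–rate) is (a−1)/b = 59/11.4 ≈ 5.175.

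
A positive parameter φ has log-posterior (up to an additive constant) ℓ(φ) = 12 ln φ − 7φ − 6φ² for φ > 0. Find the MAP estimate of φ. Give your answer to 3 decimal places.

φ̂_MAP = 0.750

ℓ'(φ) = 12/φ − 7 − 12φ. Setting this to zero and multiplying by φ: 12φ² + 7φ − 12 = 0.
φ = (−7 + √(7² + 4·12·12)) / (2·12) = (−7 + √625) / 24 = (−7 + 25)/24 = 3/4.
ℓ''(φ) = −12/φ² − 12 < 0, confirming a maximum.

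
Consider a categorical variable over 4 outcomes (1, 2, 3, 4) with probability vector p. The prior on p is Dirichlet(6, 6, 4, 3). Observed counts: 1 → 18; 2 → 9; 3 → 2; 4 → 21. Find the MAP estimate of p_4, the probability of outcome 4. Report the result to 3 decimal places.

MAP estimate: 0.354

The posterior is Dirichlet(αᵢ + nᵢ) = Dirichlet(24, 15, 6, 24).
For a Dirichlet(a₁,…,a_K) with all aᵢ > 1, the mode has j-th component (aⱼ − 1)/(Σaᵢ − K).
Here Σaᵢ = 69 and K = 4, so p_4 = (24 − 1)/(69 − 4) = 23/65 ≈ 0.354.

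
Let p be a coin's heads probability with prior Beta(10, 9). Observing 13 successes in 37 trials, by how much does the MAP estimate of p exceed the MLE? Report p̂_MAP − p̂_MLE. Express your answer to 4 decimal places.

MAP − MLE = 0.0561

Posterior is Beta(23, 33); MAP = (23−1)/(56−2) = 22/54 ≈ 0.40741.
MLE ignores the prior: p̂_MLE = k/n = 13/37 ≈ 0.35135.
Difference = 22/54 − 13/37 = 56/999 ≈ 0.0561.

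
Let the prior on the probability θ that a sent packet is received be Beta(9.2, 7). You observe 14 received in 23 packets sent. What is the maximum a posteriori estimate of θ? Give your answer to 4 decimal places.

Prior: Beta(9.2, 7).
Data: 14 successes in 23 trials. The binomial likelihood contributes θ^14(1−θ)^9, so the posterior is Beta(9.2+14, 7+9) = Beta(23.2, 16).
For Beta(a, b) with a, b > 1 the mode is (a−1)/(a+b−2) = 22.2/37.2 ≈ 0.5968.

θ̂_MAP = 0.5968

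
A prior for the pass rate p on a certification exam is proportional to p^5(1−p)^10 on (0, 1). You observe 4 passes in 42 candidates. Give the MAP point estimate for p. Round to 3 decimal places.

The prior density ∝ p^5(1−p)^10 is the kernel of Beta(6, 11).
Data: 4 successes in 42 trials. The binomial likelihood contributes p^4(1−p)^38, so the posterior is Beta(6+4, 11+38) = Beta(10, 49).
For Beta(a, b) with a, b > 1 the mode is (a−1)/(a+b−2) = 9/57 ≈ 0.158.

p̂_MAP = 0.158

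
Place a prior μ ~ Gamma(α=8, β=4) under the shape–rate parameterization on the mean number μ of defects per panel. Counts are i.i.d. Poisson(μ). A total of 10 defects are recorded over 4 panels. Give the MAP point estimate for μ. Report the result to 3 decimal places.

μ̂_MAP = 2.125

Σxᵢ = 10, n = 4.
Posterior ∝ μ^7e^(−4μ) · μ^10e^(−4μ) = μ^17e^(−8μ), i.e. Gamma(shape=18, rate=8).
The mode of a Gamma(a, b) with a ≥ 1 (shape–rate) is (a−1)/b = 17/8 ≈ 2.125.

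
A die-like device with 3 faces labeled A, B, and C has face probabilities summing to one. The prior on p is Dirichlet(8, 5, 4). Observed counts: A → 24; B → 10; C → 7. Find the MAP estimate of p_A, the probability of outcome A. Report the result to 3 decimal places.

MAP estimate of p_A = 0.564

The posterior is Dirichlet(αᵢ + nᵢ) = Dirichlet(32, 15, 11).
For a Dirichlet(a₁,…,a_K) with all aᵢ > 1, the mode has j-th component (aⱼ − 1)/(Σaᵢ − K).
Here Σaᵢ = 58 and K = 3, so p_A = (32 − 1)/(58 − 3) = 31/55 ≈ 0.564.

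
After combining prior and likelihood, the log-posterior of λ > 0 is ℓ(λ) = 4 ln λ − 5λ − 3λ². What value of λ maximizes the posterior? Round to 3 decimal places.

ℓ'(λ) = 4/λ − 5 − 6λ. Setting this to zero and multiplying by λ: 6λ² + 5λ − 4 = 0.
λ = (−5 + √(5² + 4·6·4)) / (2·6) = (−5 + √121) / 12 = (−5 + 11)/12 = 1/2.
ℓ''(λ) = −4/λ² − 6 < 0, confirming a maximum.

λ̂_MAP = 0.500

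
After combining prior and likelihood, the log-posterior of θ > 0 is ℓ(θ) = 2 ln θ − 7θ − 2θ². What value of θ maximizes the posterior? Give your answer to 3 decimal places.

θ̂_MAP = 0.250

ℓ'(θ) = 2/θ − 7 − 4θ. Setting this to zero and multiplying by θ: 4θ² + 7θ − 2 = 0.
θ = (−7 + √(7² + 4·4·2)) / (2·4) = (−7 + √81) / 8 = (−7 + 9)/8 = 1/4.
ℓ''(θ) = −2/θ² − 4 < 0, confirming a maximum.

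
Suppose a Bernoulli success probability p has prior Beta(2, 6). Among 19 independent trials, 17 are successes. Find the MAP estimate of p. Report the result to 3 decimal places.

Prior: Beta(2, 6).
Data: 17 successes in 19 trials. The binomial likelihood contributes p^17(1−p)^2, so the posterior is Beta(2+17, 6+2) = Beta(19, 8).
For Beta(a, b) with a, b > 1 the mode is (a−1)/(a+b−2) = 18/25 ≈ 0.720.

p̂_MAP = 0.720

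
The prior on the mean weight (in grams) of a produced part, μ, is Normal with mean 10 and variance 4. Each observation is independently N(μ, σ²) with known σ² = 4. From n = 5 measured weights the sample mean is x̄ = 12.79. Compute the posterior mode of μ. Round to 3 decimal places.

μ̂_MAP = 12.325

n = 5, x̄ = 12.79.
For a Normal prior and Normal likelihood with known variance, the posterior is Normal; its mode equals its mean, the precision-weighted average.
Prior precision 1/σ₀² = 1/4 = 0.25; data precision n/σ² = 5/4 = 1.25.
μ̂ = (0.25·10 + 1.25·12.79) / (0.25 + 1.25) = 18.4875/1.5 = 12.325.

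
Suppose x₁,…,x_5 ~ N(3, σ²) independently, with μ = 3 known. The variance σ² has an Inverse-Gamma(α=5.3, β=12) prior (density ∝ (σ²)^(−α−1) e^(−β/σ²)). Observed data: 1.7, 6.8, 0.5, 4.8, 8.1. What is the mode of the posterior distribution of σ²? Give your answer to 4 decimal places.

σ̂²_MAP = 4.2972

Sum of squared deviations about the known mean: SS = (1.7−3)² + (6.8−3)² + (0.5−3)² + (4.8−3)² + (8.1−3)² = 51.63.
The Normal likelihood contributes (σ²)^(−n/2) exp(−SS/(2σ²)), so the posterior is Inverse-Gamma(α + n/2, β + SS/2) = Inverse-Gamma(7.8, 37.815).
The mode of Inverse-Gamma(a, b) is b/(a+1) = 37.815/8.8 ≈ 4.2972.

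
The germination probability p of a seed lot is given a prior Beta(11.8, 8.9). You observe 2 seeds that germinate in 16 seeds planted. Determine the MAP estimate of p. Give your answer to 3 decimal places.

Prior: Beta(11.8, 8.9).
Data: 2 successes in 16 trials. The binomial likelihood contributes p^2(1−p)^14, so the posterior is Beta(11.8+2, 8.9+14) = Beta(13.8, 22.9).
For Beta(a, b) with a, b > 1 the mode is (a−1)/(a+b−2) = 12.8/34.7 ≈ 0.369.

p̂_MAP = 0.369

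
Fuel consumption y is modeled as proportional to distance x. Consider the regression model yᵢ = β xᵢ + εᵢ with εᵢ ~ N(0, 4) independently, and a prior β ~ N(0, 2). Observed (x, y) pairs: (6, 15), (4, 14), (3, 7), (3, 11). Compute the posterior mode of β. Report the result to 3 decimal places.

β̂_MAP = 2.778

log p(β | y) = −Σ(yᵢ − βxᵢ)²/(2·4) − β²/(2·2) + const.
Setting the derivative to zero: Σxᵢ(yᵢ − βxᵢ)/4 − β/2 = 0, so β = Σxᵢyᵢ / (Σxᵢ² + σ²/τ²).
Σxᵢyᵢ = 6·15 + 4·14 + 3·7 + 3·11 = 200; Σxᵢ² = 70; σ²/τ² = 2.
β̂_MAP = 200 / (70 + 2) = 200/72 ≈ 2.778.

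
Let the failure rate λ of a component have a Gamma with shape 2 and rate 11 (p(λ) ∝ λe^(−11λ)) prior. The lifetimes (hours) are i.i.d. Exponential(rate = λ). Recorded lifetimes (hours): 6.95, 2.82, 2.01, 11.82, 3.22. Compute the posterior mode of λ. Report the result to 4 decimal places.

λ̂_MAP = 0.1586

The Exponential(rate=λ) likelihood is ∝ λ^n e^(−λΣtᵢ). Here n = 5 and Σtᵢ = 6.95 + 2.82 + 2.01 + 11.82 + 3.22 = 26.82.
Posterior ∝ λe^(−11λ) · λ^5e^(−26.82λ) = λ^6e^(−37.82λ), i.e. Gamma(7, 37.82).
Mode = (a−1)/b = 6/37.82 ≈ 0.1586.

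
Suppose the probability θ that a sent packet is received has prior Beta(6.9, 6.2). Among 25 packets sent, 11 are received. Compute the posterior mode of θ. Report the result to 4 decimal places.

Prior: Beta(6.9, 6.2).
Data: 11 successes in 25 trials. The binomial likelihood contributes θ^11(1−θ)^14, so the posterior is Beta(6.9+11, 6.2+14) = Beta(17.9, 20.2).
For Beta(a, b) with a, b > 1 the mode is (a−1)/(a+b−2) = 16.9/36.1 ≈ 0.4681.

θ̂_MAP = 0.4681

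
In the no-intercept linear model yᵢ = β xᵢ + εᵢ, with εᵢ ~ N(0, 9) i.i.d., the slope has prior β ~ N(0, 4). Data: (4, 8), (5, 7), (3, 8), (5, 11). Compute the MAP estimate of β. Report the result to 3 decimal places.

log p(β | y) = −Σ(yᵢ − βxᵢ)²/(2·9) − β²/(2·4) + const.
Setting the derivative to zero: Σxᵢ(yᵢ − βxᵢ)/9 − β/4 = 0, so β = Σxᵢyᵢ / (Σxᵢ² + σ²/τ²).
Σxᵢyᵢ = 4·8 + 5·7 + 3·8 + 5·11 = 146; Σxᵢ² = 75; σ²/τ² = 2.25.
β̂_MAP = 146 / (75 + 2.25) = 146/77.25 ≈ 1.890.

β̂_MAP = 1.890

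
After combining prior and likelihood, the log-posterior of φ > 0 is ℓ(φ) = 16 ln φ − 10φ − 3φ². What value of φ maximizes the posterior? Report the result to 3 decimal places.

ℓ'(φ) = 16/φ − 10 − 6φ. Setting this to zero and multiplying by φ: 6φ² + 10φ − 16 = 0.
φ = (−10 + √(10² + 4·6·16)) / (2·6) = (−10 + √484) / 12 = (−10 + 22)/12 = 1.
ℓ''(φ) = −16/φ² − 6 < 0, confirming a maximum.

φ̂_MAP = 1.000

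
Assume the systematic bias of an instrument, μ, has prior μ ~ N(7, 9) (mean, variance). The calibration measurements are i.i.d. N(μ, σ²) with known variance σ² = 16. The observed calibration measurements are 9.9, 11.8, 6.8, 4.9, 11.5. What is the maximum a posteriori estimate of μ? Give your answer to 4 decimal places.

n = 5; x̄ = (9.9 + 11.8 + 6.8 + 4.9 + 11.5)/5 = 44.9/5 = 8.98.
For a Normal prior and Normal likelihood with known variance, the posterior is Normal; its mode equals its mean, the precision-weighted average.
Prior precision 1/σ₀² = 1/9; data precision n/σ² = 5/16 = 0.3125.
μ̂ = ((1/9)·7 + 0.3125·8.98) / (1/9 + 0.3125) = (5161/1440)/(61/144) = 5161/610 ≈ 8.4607.

μ̂_MAP = 8.4607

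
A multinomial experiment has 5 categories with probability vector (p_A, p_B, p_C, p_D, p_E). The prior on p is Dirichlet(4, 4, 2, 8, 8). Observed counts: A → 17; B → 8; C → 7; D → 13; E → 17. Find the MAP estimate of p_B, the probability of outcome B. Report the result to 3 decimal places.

The posterior is Dirichlet(αᵢ + nᵢ) = Dirichlet(21, 12, 9, 21, 25).
For a Dirichlet(a₁,…,a_K) with all aᵢ > 1, the mode has j-th component (aⱼ − 1)/(Σaᵢ − K).
Here Σaᵢ = 88 and K = 5, so p_B = (12 − 1)/(88 − 5) = 11/83 ≈ 0.133.

MAP estimate of p_B = 0.133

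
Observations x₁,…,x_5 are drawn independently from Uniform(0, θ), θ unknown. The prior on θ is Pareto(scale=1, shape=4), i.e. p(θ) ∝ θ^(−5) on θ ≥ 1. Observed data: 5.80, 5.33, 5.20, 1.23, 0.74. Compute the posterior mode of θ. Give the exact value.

θ̂_MAP = 5.80

The Uniform(0, θ) likelihood is θ^(−n) for θ ≥ max(xᵢ), zero otherwise. Here max(xᵢ) = 5.80.
Posterior ∝ θ^(−5) · θ^(−5) = θ^(−10) on θ ≥ max(1, 5.80) = 5.80.
This density is strictly decreasing in θ, so the posterior mode lies at the lower boundary of the support.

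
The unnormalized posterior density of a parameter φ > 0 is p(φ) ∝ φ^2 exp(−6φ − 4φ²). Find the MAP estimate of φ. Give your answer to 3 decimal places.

φ̂_MAP = 0.250

ℓ'(φ) = 2/φ − 6 − 8φ. Setting this to zero and multiplying by φ: 8φ² + 6φ − 2 = 0.
φ = (−6 + √(6² + 4·8·2)) / (2·8) = (−6 + √100) / 16 = (−6 + 10)/16 = 1/4.
ℓ''(φ) = −2/φ² − 8 < 0, confirming a maximum.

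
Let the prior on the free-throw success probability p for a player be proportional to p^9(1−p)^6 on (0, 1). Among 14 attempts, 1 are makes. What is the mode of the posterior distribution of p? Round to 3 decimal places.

p̂_MAP = 0.345

The prior density ∝ p^9(1−p)^6 is the kernel of Beta(10, 7).
Data: 1 success in 14 trials. The binomial likelihood contributes p(1−p)^13, so the posterior is Beta(10+1, 7+13) = Beta(11, 20).
For Beta(a, b) with a, b > 1 the mode is (a−1)/(a+b−2) = 10/29 ≈ 0.345.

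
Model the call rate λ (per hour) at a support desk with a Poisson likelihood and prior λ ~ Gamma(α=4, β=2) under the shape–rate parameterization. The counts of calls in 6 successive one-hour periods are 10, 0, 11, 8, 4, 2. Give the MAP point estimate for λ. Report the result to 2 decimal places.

λ̂_MAP = 4.75

Σxᵢ = 10+0+11+8+4+2 = 35, with n = 6.
Posterior ∝ λ^3e^(−2λ) · λ^35e^(−6λ) = λ^38e^(−8λ), i.e. Gamma(shape=39, rate=8).
The mode of a Gamma(a, b) with a ≥ 1 (shape–rate) is (a−1)/b = 38/8 ≈ 4.75.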